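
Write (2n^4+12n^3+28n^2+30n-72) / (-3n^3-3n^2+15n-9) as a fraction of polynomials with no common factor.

(-2n^3-14n^2-42n-72)/(3n^2+6n-9)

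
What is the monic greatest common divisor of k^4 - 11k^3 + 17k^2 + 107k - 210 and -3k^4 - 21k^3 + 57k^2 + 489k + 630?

Apply the Euclidean algorithm:
  k^4 - 11k^3 + 17k^2 + 107k - 210 = (-1/3)(-3k^4 - 21k^3 + 57k^2 + 489k + 630) + (-18k^3 + 36k^2 + 270k)
  -3k^4 - 21k^3 + 57k^2 + 489k + 630 = ((1/6)k + 3/2)(-18k^3 + 36k^2 + 270k) + (-42k^2 + 84k + 630)
  -18k^3 + 36k^2 + 270k = ((3/7)k)(-42k^2 + 84k + 630) + (0)
Last nonzero remainder: -42k^2 + 84k + 630. Dividing through by -42 gives the monic gcd k^2 - 2k - 15.

k^2 - 2k - 15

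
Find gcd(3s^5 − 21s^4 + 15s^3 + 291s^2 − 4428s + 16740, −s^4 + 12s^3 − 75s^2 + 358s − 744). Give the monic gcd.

Repeated division with remainder:
  3s^5 − 21s^4 + 15s^3 + 291s^2 − 4428s + 16740 = (−3s − 15)(−s^4 + 12s^3 − 75s^2 + 358s − 744) + (−30s^3 + 240s^2 − 1290s + 5580)
  −s^4 + 12s^3 − 75s^2 + 358s − 744 = ((1/30)s − 2/15)(−30s^3 + 240s^2 − 1290s + 5580) + (0)
Last nonzero remainder: −30s^3 + 240s^2 − 1290s + 5580. Dividing through by −30 gives the monic gcd s^3 − 8s^2 + 43s − 186.

s^3 − 8s^2 + 43s − 186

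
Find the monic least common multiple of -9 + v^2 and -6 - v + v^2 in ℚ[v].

-18 - 9v + 2v^2 + v^3

Apply the Euclidean algorithm:
  v^2 - 9 = (v^2 - v - 6) + (v - 3)
  v^2 - v - 6 = (v + 2)(v - 3) + (0)
The last nonzero remainder v - 3 is already monic.
Then lcm(f, g) = f·g / gcd(f, g); expanding and making the result monic gives the answer.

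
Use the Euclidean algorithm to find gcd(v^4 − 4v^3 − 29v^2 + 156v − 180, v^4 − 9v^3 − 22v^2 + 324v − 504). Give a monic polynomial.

By polynomial division,
  v^4 − 4v^3 − 29v^2 + 156v − 180 = (v^4 − 9v^3 − 22v^2 + 324v − 504) + (5v^3 − 7v^2 − 168v + 324)
  v^4 − 9v^3 − 22v^2 + 324v − 504 = ((1/5)v − 38/25)(5v^3 − 7v^2 − 168v + 324) + ((24/25)v^2 + (96/25)v − 288/25)
  5v^3 − 7v^2 − 168v + 324 = ((125/24)v − 225/8)((24/25)v^2 + (96/25)v − 288/25) + (0)
Last nonzero remainder: (24/25)v^2 + (96/25)v − 288/25. Dividing through by 24/25 gives the monic gcd v^2 + 4v − 12.

v^2 + 4v − 12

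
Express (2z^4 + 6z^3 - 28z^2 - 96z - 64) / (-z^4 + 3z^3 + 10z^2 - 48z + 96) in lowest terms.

Euclidean algorithm in ℚ[z]:
  2z^4 + 6z^3 - 28z^2 - 96z - 64 = (-2)(-z^4 + 3z^3 + 10z^2 - 48z + 96) + (12z^3 - 8z^2 - 192z + 128)
  -z^4 + 3z^3 + 10z^2 - 48z + 96 = (-(1/12)z + 7/36)(12z^3 - 8z^2 - 192z + 128) + (-(40/9)z^2 + 640/9)
  12z^3 - 8z^2 - 192z + 128 = (-(27/10)z + 9/5)(-(40/9)z^2 + 640/9) + (0)
Last nonzero remainder: -(40/9)z^2 + 640/9. Dividing through by -40/9 gives the monic gcd z^2 - 16.
Cancel z^2 - 16 from numerator and denominator to get the reduced form.

(-2z^2 - 6z - 4)/(z^2 - 3z + 6)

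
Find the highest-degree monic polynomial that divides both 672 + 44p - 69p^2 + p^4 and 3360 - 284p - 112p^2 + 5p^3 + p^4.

-56 + p + p^2

Repeated division with remainder:
  p^4 - 69p^2 + 44p + 672 = (p^4 + 5p^3 - 112p^2 - 284p + 3360) + (-5p^3 + 43p^2 + 328p - 2688)
  p^4 + 5p^3 - 112p^2 - 284p + 3360 = (-(1/5)p - 68/25)(-5p^3 + 43p^2 + 328p - 2688) + ((1764/25)p^2 + (1764/25)p - 98784/25)
  -5p^3 + 43p^2 + 328p - 2688 = (-(125/1764)p + 100/147)((1764/25)p^2 + (1764/25)p - 98784/25) + (0)
Last nonzero remainder: (1764/25)p^2 + (1764/25)p - 98784/25. Dividing through by 1764/25 gives the monic gcd p^2 + p - 56.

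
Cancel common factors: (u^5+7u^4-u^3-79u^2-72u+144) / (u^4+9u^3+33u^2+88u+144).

Repeated division with remainder:
  u^5+7u^4-u^3-79u^2-72u+144 = (u-2)(u^4+9u^3+33u^2+88u+144) + (-16u^3-101u^2-40u+432)
  u^4+9u^3+33u^2+88u+144 = (-(1/16)u-43/256)(-16u^3-101u^2-40u+432) + ((3465/256)u^2+(3465/32)u+3465/16)
  -16u^3-101u^2-40u+432 = (-(4096/3465)u+768/385)((3465/256)u^2+(3465/32)u+3465/16) + (0)
Last nonzero remainder: (3465/256)u^2+(3465/32)u+3465/16. Dividing through by 3465/256 gives the monic gcd u^2+8u+16.
Cancel u^2+8u+16 from numerator and denominator to get the reduced form.

(u^3-u^2-9u+9)/(u^2+u+9)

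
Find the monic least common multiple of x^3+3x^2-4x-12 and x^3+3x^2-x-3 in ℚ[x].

Euclidean algorithm in ℚ[x]:
  x^3+3x^2-4x-12 = (x^3+3x^2-x-3) + (-3x-9)
  x^3+3x^2-x-3 = (-(1/3)x^2+1/3)(-3x-9) + (0)
Last nonzero remainder: -3x-9. Dividing through by -3 gives the monic gcd x+3.
Then lcm(f, g) = f·g / gcd(f, g); expanding and making the result monic gives the answer.

x^5+3x^4-5x^3-15x^2+4x+12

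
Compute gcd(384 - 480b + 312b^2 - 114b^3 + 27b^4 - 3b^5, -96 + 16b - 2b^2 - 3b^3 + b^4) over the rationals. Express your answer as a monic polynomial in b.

Repeated division with remainder:
  -3b^5 + 27b^4 - 114b^3 + 312b^2 - 480b + 384 = (-3b + 18)(b^4 - 3b^3 - 2b^2 + 16b - 96) + (-66b^3 + 396b^2 - 1056b + 2112)
  b^4 - 3b^3 - 2b^2 + 16b - 96 = (-(1/66)b - 1/22)(-66b^3 + 396b^2 - 1056b + 2112) + (0)
Last nonzero remainder: -66b^3 + 396b^2 - 1056b + 2112. Dividing through by -66 gives the monic gcd b^3 - 6b^2 + 16b - 32.

-32 + 16b - 6b^2 + b^3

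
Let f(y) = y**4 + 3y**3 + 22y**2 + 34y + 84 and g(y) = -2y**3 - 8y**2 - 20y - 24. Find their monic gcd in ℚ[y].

y**2 + 2y + 6

Euclidean algorithm in ℚ[y]:
  y**4 + 3y**3 + 22y**2 + 34y + 84 = (-(1/2)y + 1/2)(-2y**3 - 8y**2 - 20y - 24) + (16y**2 + 32y + 96)
  -2y**3 - 8y**2 - 20y - 24 = (-(1/8)y - 1/4)(16y**2 + 32y + 96) + (0)
Last nonzero remainder: 16y**2 + 32y + 96. Dividing through by 16 gives the monic gcd y**2 + 2y + 6.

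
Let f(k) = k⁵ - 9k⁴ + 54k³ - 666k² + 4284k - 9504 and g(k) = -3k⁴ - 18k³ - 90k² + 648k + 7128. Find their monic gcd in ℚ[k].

k³ + 30k - 396

By polynomial division,
  k⁵ - 9k⁴ + 54k³ - 666k² + 4284k - 9504 = (-(1/3)k + 5)(-3k⁴ - 18k³ - 90k² + 648k + 7128) + (114k³ + 3420k - 45144)
  -3k⁴ - 18k³ - 90k² + 648k + 7128 = (-(1/38)k - 3/19)(114k³ + 3420k - 45144) + (0)
Last nonzero remainder: 114k³ + 3420k - 45144. Dividing through by 114 gives the monic gcd k³ + 30k - 396.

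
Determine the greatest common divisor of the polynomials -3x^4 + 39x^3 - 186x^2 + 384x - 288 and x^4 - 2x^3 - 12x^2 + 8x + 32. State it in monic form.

Apply the Euclidean algorithm:
  -3x^4 + 39x^3 - 186x^2 + 384x - 288 = (-3)(x^4 - 2x^3 - 12x^2 + 8x + 32) + (33x^3 - 222x^2 + 408x - 192)
  x^4 - 2x^3 - 12x^2 + 8x + 32 = ((1/33)x + 52/363)(33x^3 - 222x^2 + 408x - 192) + ((900/121)x^2 - (5400/121)x + 7200/121)
  33x^3 - 222x^2 + 408x - 192 = ((1331/300)x - 242/75)((900/121)x^2 - (5400/121)x + 7200/121) + (0)
Last nonzero remainder: (900/121)x^2 - (5400/121)x + 7200/121. Dividing through by 900/121 gives the monic gcd x^2 - 6x + 8.

x^2 - 6x + 8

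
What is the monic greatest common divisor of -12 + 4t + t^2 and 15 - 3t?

1

By polynomial division,
  t^2 + 4t - 12 = (-(1/3)t - 3)(-3t + 15) + (33)
  -3t + 15 = (-(1/11)t + 5/11)(33) + (0)
The last nonzero remainder is the constant 33, so the polynomials are coprime and gcd = 1.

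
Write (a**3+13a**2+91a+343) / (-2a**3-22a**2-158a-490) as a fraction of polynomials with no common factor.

Apply the Euclidean algorithm:
  a**3+13a**2+91a+343 = (-1/2)(-2a**3-22a**2-158a-490) + (2a**2+12a+98)
  -2a**3-22a**2-158a-490 = (-a-5)(2a**2+12a+98) + (0)
Last nonzero remainder: 2a**2+12a+98. Dividing through by 2 gives the monic gcd a**2+6a+49.
Cancel a**2+6a+49 from numerator and denominator to get the reduced form.

(-a-7)/(2a+10)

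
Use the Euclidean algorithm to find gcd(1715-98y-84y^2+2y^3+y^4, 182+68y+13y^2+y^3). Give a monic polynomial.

Apply the Euclidean algorithm:
  y^4+2y^3-84y^2-98y+1715 = (y-11)(y^3+13y^2+68y+182) + (-9y^2+468y+3717)
  y^3+13y^2+68y+182 = (-(1/9)y-65/9)(-9y^2+468y+3717) + (3861y+27027)
  -9y^2+468y+3717 = (-(1/429)y+59/429)(3861y+27027) + (0)
Last nonzero remainder: 3861y+27027. Dividing through by 3861 gives the monic gcd y+7.

7+y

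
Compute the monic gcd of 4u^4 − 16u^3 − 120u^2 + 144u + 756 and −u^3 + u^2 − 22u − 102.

Apply the Euclidean algorithm:
  4u^4 − 16u^3 − 120u^2 + 144u + 756 = (−4u + 12)(−u^3 + u^2 − 22u − 102) + (−220u^2 + 1980)
  −u^3 + u^2 − 22u − 102 = ((1/220)u − 1/220)(−220u^2 + 1980) + (−31u − 93)
  −220u^2 + 1980 = ((220/31)u − 660/31)(−31u − 93) + (0)
Last nonzero remainder: −31u − 93. Dividing through by −31 gives the monic gcd u + 3.

u + 3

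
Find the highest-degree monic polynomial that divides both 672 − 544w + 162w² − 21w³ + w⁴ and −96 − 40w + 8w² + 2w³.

Repeated division with remainder:
  w⁴ − 21w³ + 162w² − 544w + 672 = ((1/2)w − 25/2)(2w³ + 8w² − 40w − 96) + (282w² − 996w − 528)
  2w³ + 8w² − 40w − 96 = ((1/141)w + 118/2209)(282w² − 996w − 528) + ((37440/2209)w − 149760/2209)
  282w² − 996w − 528 = ((103823/6240)w + 24299/3120)((37440/2209)w − 149760/2209) + (0)
Last nonzero remainder: (37440/2209)w − 149760/2209. Dividing through by 37440/2209 gives the monic gcd w − 4.

−4 + w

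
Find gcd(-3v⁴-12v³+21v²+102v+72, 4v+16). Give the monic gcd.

Repeated division with remainder:
  -3v⁴-12v³+21v²+102v+72 = (-(3/4)v³+(21/4)v+9/2)(4v+16) + (0)
Last nonzero remainder: 4v+16. Dividing through by 4 gives the monic gcd v+4.

v+4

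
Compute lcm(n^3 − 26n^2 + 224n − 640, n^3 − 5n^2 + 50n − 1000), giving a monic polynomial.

Euclidean algorithm in ℚ[n]:
  n^3 − 26n^2 + 224n − 640 = (n^3 − 5n^2 + 50n − 1000) + (−21n^2 + 174n + 360)
  n^3 − 5n^2 + 50n − 1000 = (−(1/21)n − 23/147)(−21n^2 + 174n + 360) + ((4624/49)n − 46240/49)
  −21n^2 + 174n + 360 = (−(1029/4624)n − 441/1156)((4624/49)n − 46240/49) + (0)
Last nonzero remainder: (4624/49)n − 46240/49. Dividing through by 4624/49 gives the monic gcd n − 10.
Then lcm(f, g) = f·g / gcd(f, g); expanding and making the result monic gives the answer.

n^5 − 21n^4 + 194n^3 − 2120n^2 + 19200n − 64000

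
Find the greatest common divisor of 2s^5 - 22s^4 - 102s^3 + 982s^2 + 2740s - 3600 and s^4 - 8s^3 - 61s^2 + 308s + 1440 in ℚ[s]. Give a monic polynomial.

Apply the Euclidean algorithm:
  2s^5 - 22s^4 - 102s^3 + 982s^2 + 2740s - 3600 = (2s - 6)(s^4 - 8s^3 - 61s^2 + 308s + 1440) + (-28s^3 + 1708s + 5040)
  s^4 - 8s^3 - 61s^2 + 308s + 1440 = (-(1/28)s + 2/7)(-28s^3 + 1708s + 5040) + (0)
Last nonzero remainder: -28s^3 + 1708s + 5040. Dividing through by -28 gives the monic gcd s^3 - 61s - 180.

s^3 - 61s - 180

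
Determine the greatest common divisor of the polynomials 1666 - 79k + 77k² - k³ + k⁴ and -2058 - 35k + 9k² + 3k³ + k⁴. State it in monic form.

49 + 2k + k²

By polynomial division,
  k⁴ - k³ + 77k² - 79k + 1666 = (k⁴ + 3k³ + 9k² - 35k - 2058) + (-4k³ + 68k² - 44k + 3724)
  k⁴ + 3k³ + 9k² - 35k - 2058 = (-(1/4)k - 5)(-4k³ + 68k² - 44k + 3724) + (338k² + 676k + 16562)
  -4k³ + 68k² - 44k + 3724 = (-(2/169)k + 38/169)(338k² + 676k + 16562) + (0)
Last nonzero remainder: 338k² + 676k + 16562. Dividing through by 338 gives the monic gcd k² + 2k + 49.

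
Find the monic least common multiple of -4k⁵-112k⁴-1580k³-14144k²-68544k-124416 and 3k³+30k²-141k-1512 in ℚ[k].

Apply the Euclidean algorithm:
  -4k⁵-112k⁴-1580k³-14144k²-68544k-124416 = (-(4/3)k²-24k-1048/3)(3k³+30k²-141k-1512) + (-9064k²-154088k-652608)
  3k³+30k²-141k-1512 = (-(3/9064)k+21/9064)(-9064k²-154088k-652608) + (0)
Last nonzero remainder: -9064k²-154088k-652608. Dividing through by -9064 gives the monic gcd k²+17k+72.
Then lcm(f, g) = f·g / gcd(f, g); expanding and making the result monic gives the answer.

k⁶+21k⁵+199k⁴+771k³-7616k²-88848k-217728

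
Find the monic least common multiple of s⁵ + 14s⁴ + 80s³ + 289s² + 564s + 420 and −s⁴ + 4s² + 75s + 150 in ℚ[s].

s⁶ + 9s⁵ + 10s⁴ − 111s³ − 881s² − 2400s − 2100

Euclidean algorithm in ℚ[s]:
  s⁵ + 14s⁴ + 80s³ + 289s² + 564s + 420 = (−s − 14)(−s⁴ + 4s² + 75s + 150) + (84s³ + 420s² + 1764s + 2520)
  −s⁴ + 4s² + 75s + 150 = (−(1/84)s + 5/84)(84s³ + 420s² + 1764s + 2520) + (0)
Last nonzero remainder: 84s³ + 420s² + 1764s + 2520. Dividing through by 84 gives the monic gcd s³ + 5s² + 21s + 30.
Then lcm(f, g) = f·g / gcd(f, g); expanding and making the result monic gives the answer.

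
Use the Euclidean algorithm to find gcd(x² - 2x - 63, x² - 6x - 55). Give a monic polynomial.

1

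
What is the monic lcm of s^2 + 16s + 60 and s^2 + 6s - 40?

s^3 + 12s^2 - 4s - 240

Repeated division with remainder:
  s^2 + 16s + 60 = (s^2 + 6s - 40) + (10s + 100)
  s^2 + 6s - 40 = ((1/10)s - 2/5)(10s + 100) + (0)
Last nonzero remainder: 10s + 100. Dividing through by 10 gives the monic gcd s + 10.
Then lcm(f, g) = f·g / gcd(f, g); expanding and making the result monic gives the answer.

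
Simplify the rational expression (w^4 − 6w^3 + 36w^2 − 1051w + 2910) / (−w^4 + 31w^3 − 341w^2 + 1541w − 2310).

(−w^2 − 7w − 97)/(w^2 − 18w + 77)

Euclidean algorithm in ℚ[w]:
  w^4 − 6w^3 + 36w^2 − 1051w + 2910 = (−1)(−w^4 + 31w^3 − 341w^2 + 1541w − 2310) + (25w^3 − 305w^2 + 490w + 600)
  −w^4 + 31w^3 − 341w^2 + 1541w − 2310 = (−(1/25)w + 94/125)(25w^3 − 305w^2 + 490w + 600) + (−(2301/25)w^2 + (29913/25)w − 13806/5)
  25w^3 − 305w^2 + 490w + 600 = (−(625/2301)w − 500/2301)(−(2301/25)w^2 + (29913/25)w − 13806/5) + (0)
Last nonzero remainder: −(2301/25)w^2 + (29913/25)w − 13806/5. Dividing through by −2301/25 gives the monic gcd w^2 − 13w + 30.
Cancel w^2 − 13w + 30 from numerator and denominator to get the reduced form.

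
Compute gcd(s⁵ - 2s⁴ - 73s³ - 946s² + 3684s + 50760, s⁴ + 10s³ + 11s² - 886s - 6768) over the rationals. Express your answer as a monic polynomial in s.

Repeated division with remainder:
  s⁵ - 2s⁴ - 73s³ - 946s² + 3684s + 50760 = (s - 12)(s⁴ + 10s³ + 11s² - 886s - 6768) + (36s³ + 72s² - 180s - 30456)
  s⁴ + 10s³ + 11s² - 886s - 6768 = ((1/36)s + 2/9)(36s³ + 72s² - 180s - 30456) + (0)
Last nonzero remainder: 36s³ + 72s² - 180s - 30456. Dividing through by 36 gives the monic gcd s³ + 2s² - 5s - 846.

s³ + 2s² - 5s - 846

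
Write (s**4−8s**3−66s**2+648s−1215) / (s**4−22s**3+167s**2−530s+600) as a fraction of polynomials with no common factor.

Apply the Euclidean algorithm:
  s**4−8s**3−66s**2+648s−1215 = (s**4−22s**3+167s**2−530s+600) + (14s**3−233s**2+1178s−1815)
  s**4−22s**3+167s**2−530s+600 = ((1/14)s−75/196)(14s**3−233s**2+1178s−1815) + (−(1235/196)s**2+(2470/49)s−18525/196)
  14s**3−233s**2+1178s−1815 = (−(2744/1235)s+23716/1235)(−(1235/196)s**2+(2470/49)s−18525/196) + (0)
Last nonzero remainder: −(1235/196)s**2+(2470/49)s−18525/196. Dividing through by −1235/196 gives the monic gcd s**2−8s+15.
Cancel s**2−8s+15 from numerator and denominator to get the reduced form.

(s**2−81)/(s**2−14s+40)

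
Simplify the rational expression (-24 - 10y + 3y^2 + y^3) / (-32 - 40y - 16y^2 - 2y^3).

(3 - y)/(4 + 2y)

By polynomial division,
  y^3 + 3y^2 - 10y - 24 = (-1/2)(-2y^3 - 16y^2 - 40y - 32) + (-5y^2 - 30y - 40)
  -2y^3 - 16y^2 - 40y - 32 = ((2/5)y + 4/5)(-5y^2 - 30y - 40) + (0)
Last nonzero remainder: -5y^2 - 30y - 40. Dividing through by -5 gives the monic gcd y^2 + 6y + 8.
Cancel y^2 + 6y + 8 from numerator and denominator to get the reduced form.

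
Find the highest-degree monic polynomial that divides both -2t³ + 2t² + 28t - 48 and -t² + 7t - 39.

1

By polynomial division,
  -2t³ + 2t² + 28t - 48 = (2t + 12)(-t² + 7t - 39) + (22t + 420)
  -t² + 7t - 39 = (-(1/22)t + 287/242)(22t + 420) + (-64989/121)
  22t + 420 = (-(2662/64989)t - 16940/21663)(-64989/121) + (0)
The last nonzero remainder is the constant -64989/121, so the polynomials are coprime and gcd = 1.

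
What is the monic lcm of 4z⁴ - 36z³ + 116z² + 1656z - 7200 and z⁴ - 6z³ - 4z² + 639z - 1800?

z⁶ - 4z⁵ - 40z⁴ + 775z³ - 426z² - 18936z + 43200

Apply the Euclidean algorithm:
  4z⁴ - 36z³ + 116z² + 1656z - 7200 = (4)(z⁴ - 6z³ - 4z² + 639z - 1800) + (-12z³ + 132z² - 900z)
  z⁴ - 6z³ - 4z² + 639z - 1800 = (-(1/12)z - 5/12)(-12z³ + 132z² - 900z) + (-24z² + 264z - 1800)
  -12z³ + 132z² - 900z = ((1/2)z)(-24z² + 264z - 1800) + (0)
Last nonzero remainder: -24z² + 264z - 1800. Dividing through by -24 gives the monic gcd z² - 11z + 75.
Then lcm(f, g) = f·g / gcd(f, g); expanding and making the result monic gives the answer.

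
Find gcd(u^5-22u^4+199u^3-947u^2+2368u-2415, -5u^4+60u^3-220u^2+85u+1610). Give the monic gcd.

Apply the Euclidean algorithm:
  u^5-22u^4+199u^3-947u^2+2368u-2415 = (-(1/5)u+2)(-5u^4+60u^3-220u^2+85u+1610) + (35u^3-490u^2+2520u-5635)
  -5u^4+60u^3-220u^2+85u+1610 = (-(1/7)u-2/7)(35u^3-490u^2+2520u-5635) + (0)
Last nonzero remainder: 35u^3-490u^2+2520u-5635. Dividing through by 35 gives the monic gcd u^3-14u^2+72u-161.

u^3-14u^2+72u-161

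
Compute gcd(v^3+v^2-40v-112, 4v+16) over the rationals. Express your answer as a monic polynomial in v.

v+4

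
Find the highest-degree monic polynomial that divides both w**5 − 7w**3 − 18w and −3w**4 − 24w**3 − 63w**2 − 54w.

Apply the Euclidean algorithm:
  w**5 − 7w**3 − 18w = (−(1/3)w + 8/3)(−3w**4 − 24w**3 − 63w**2 − 54w) + (36w**3 + 150w**2 + 126w)
  −3w**4 − 24w**3 − 63w**2 − 54w = (−(1/12)w − 23/72)(36w**3 + 150w**2 + 126w) + (−(55/12)w**2 − (55/4)w)
  36w**3 + 150w**2 + 126w = (−(432/55)w − 504/55)(−(55/12)w**2 − (55/4)w) + (0)
Last nonzero remainder: −(55/12)w**2 − (55/4)w. Dividing through by −55/12 gives the monic gcd w**2 + 3w.

w**2 + 3w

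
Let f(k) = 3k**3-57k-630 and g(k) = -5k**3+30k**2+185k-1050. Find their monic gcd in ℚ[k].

Euclidean algorithm in ℚ[k]:
  3k**3-57k-630 = (-3/5)(-5k**3+30k**2+185k-1050) + (18k**2+54k-1260)
  -5k**3+30k**2+185k-1050 = (-(5/18)k+5/2)(18k**2+54k-1260) + (-300k+2100)
  18k**2+54k-1260 = (-(3/50)k-3/5)(-300k+2100) + (0)
Last nonzero remainder: -300k+2100. Dividing through by -300 gives the monic gcd k-7.

k-7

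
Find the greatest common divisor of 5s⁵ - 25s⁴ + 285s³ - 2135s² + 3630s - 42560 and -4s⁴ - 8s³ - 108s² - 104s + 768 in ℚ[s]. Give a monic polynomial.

s² + s + 32

Euclidean algorithm in ℚ[s]:
  5s⁵ - 25s⁴ + 285s³ - 2135s² + 3630s - 42560 = (-(5/4)s + 35/4)(-4s⁴ - 8s³ - 108s² - 104s + 768) + (220s³ - 1320s² + 5500s - 49280)
  -4s⁴ - 8s³ - 108s² - 104s + 768 = (-(1/55)s - 8/55)(220s³ - 1320s² + 5500s - 49280) + (-200s² - 200s - 6400)
  220s³ - 1320s² + 5500s - 49280 = (-(11/10)s + 77/10)(-200s² - 200s - 6400) + (0)
Last nonzero remainder: -200s² - 200s - 6400. Dividing through by -200 gives the monic gcd s² + s + 32.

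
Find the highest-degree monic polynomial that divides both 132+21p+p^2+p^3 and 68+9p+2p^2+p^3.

4+p

By polynomial division,
  p^3+p^2+21p+132 = (p^3+2p^2+9p+68) + (−p^2+12p+64)
  p^3+2p^2+9p+68 = (−p−14)(−p^2+12p+64) + (241p+964)
  −p^2+12p+64 = (−(1/241)p+16/241)(241p+964) + (0)
Last nonzero remainder: 241p+964. Dividing through by 241 gives the monic gcd p+4.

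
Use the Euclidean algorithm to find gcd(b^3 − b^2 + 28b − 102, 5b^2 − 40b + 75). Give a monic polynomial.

b − 3

Repeated division with remainder:
  b^3 − b^2 + 28b − 102 = ((1/5)b + 7/5)(5b^2 − 40b + 75) + (69b − 207)
  5b^2 − 40b + 75 = ((5/69)b − 25/69)(69b − 207) + (0)
Last nonzero remainder: 69b − 207. Dividing through by 69 gives the monic gcd b − 3.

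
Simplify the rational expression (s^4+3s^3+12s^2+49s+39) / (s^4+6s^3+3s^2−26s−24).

(s^2−s+13)/(s^2+2s−8)

Euclidean algorithm in ℚ[s]:
  s^4+3s^3+12s^2+49s+39 = (s^4+6s^3+3s^2−26s−24) + (−3s^3+9s^2+75s+63)
  s^4+6s^3+3s^2−26s−24 = (−(1/3)s−3)(−3s^3+9s^2+75s+63) + (55s^2+220s+165)
  −3s^3+9s^2+75s+63 = (−(3/55)s+21/55)(55s^2+220s+165) + (0)
Last nonzero remainder: 55s^2+220s+165. Dividing through by 55 gives the monic gcd s^2+4s+3.
Cancel s^2+4s+3 from numerator and denominator to get the reduced form.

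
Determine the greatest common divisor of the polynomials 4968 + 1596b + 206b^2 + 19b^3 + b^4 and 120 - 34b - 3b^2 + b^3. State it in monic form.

6 + b

Euclidean algorithm in ℚ[b]:
  b^4 + 19b^3 + 206b^2 + 1596b + 4968 = (b + 22)(b^3 - 3b^2 - 34b + 120) + (306b^2 + 2224b + 2328)
  b^3 - 3b^2 - 34b + 120 = ((1/306)b - 1571/46818)(306b^2 + 2224b + 2328) + ((772954/23409)b + 1545908/7803)
  306b^2 + 2224b + 2328 = ((3581577/386477)b + 4541346/386477)((772954/23409)b + 1545908/7803) + (0)
Last nonzero remainder: (772954/23409)b + 1545908/7803. Dividing through by 772954/23409 gives the monic gcd b + 6.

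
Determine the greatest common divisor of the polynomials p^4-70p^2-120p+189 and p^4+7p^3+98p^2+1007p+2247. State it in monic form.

p^2+10p+21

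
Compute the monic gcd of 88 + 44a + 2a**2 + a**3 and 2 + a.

By polynomial division,
  a**3 + 2a**2 + 44a + 88 = (a**2 + 44)(a + 2) + (0)
The last nonzero remainder a + 2 is already monic.

2 + a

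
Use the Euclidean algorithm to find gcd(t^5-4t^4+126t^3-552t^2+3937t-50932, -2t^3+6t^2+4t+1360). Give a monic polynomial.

Euclidean algorithm in ℚ[t]:
  t^5-4t^4+126t^3-552t^2+3937t-50932 = (-(1/2)t^2+(1/2)t-125/2)(-2t^3+6t^2+4t+1360) + (501t^2+3507t+34068)
  -2t^3+6t^2+4t+1360 = (-(2/501)t+20/501)(501t^2+3507t+34068) + (0)
Last nonzero remainder: 501t^2+3507t+34068. Dividing through by 501 gives the monic gcd t^2+7t+68.

t^2+7t+68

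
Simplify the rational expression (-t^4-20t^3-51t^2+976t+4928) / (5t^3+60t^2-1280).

(-t^2-4t+77)/(5t-20)

By polynomial division,
  -t^4-20t^3-51t^2+976t+4928 = (-(1/5)t-8/5)(5t^3+60t^2-1280) + (45t^2+720t+2880)
  5t^3+60t^2-1280 = ((1/9)t-4/9)(45t^2+720t+2880) + (0)
Last nonzero remainder: 45t^2+720t+2880. Dividing through by 45 gives the monic gcd t^2+16t+64.
Cancel t^2+16t+64 from numerator and denominator to get the reduced form.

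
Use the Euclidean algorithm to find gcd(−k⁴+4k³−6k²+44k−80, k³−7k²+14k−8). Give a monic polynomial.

k²−6k+8

Repeated division with remainder:
  −k⁴+4k³−6k²+44k−80 = (−k−3)(k³−7k²+14k−8) + (−13k²+78k−104)
  k³−7k²+14k−8 = (−(1/13)k+1/13)(−13k²+78k−104) + (0)
Last nonzero remainder: −13k²+78k−104. Dividing through by −13 gives the monic gcd k²−6k+8.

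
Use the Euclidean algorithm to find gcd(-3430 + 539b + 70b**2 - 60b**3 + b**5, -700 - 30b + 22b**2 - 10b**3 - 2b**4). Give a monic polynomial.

Repeated division with remainder:
  b**5 - 60b**3 + 70b**2 + 539b - 3430 = (-(1/2)b + 5/2)(-2b**4 - 10b**3 + 22b**2 - 30b - 700) + (-24b**3 + 264b - 1680)
  -2b**4 - 10b**3 + 22b**2 - 30b - 700 = ((1/12)b + 5/12)(-24b**3 + 264b - 1680) + (0)
Last nonzero remainder: -24b**3 + 264b - 1680. Dividing through by -24 gives the monic gcd b**3 - 11b + 70.

70 - 11b + b**3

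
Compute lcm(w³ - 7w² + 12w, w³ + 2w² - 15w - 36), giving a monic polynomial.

w⁵ - w⁴ - 21w³ + 9w² + 108w

Euclidean algorithm in ℚ[w]:
  w³ - 7w² + 12w = (w³ + 2w² - 15w - 36) + (-9w² + 27w + 36)
  w³ + 2w² - 15w - 36 = (-(1/9)w - 5/9)(-9w² + 27w + 36) + (4w - 16)
  -9w² + 27w + 36 = (-(9/4)w - 9/4)(4w - 16) + (0)
Last nonzero remainder: 4w - 16. Dividing through by 4 gives the monic gcd w - 4.
Then lcm(f, g) = f·g / gcd(f, g); expanding and making the result monic gives the answer.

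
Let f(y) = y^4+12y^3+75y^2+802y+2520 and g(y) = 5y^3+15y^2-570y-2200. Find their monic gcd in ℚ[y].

Repeated division with remainder:
  y^4+12y^3+75y^2+802y+2520 = ((1/5)y+9/5)(5y^3+15y^2-570y-2200) + (162y^2+2268y+6480)
  5y^3+15y^2-570y-2200 = ((5/162)y-55/162)(162y^2+2268y+6480) + (0)
Last nonzero remainder: 162y^2+2268y+6480. Dividing through by 162 gives the monic gcd y^2+14y+40.

y^2+14y+40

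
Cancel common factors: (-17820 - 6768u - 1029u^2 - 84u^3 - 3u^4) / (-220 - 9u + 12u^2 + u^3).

(-1620 - 468u - 51u^2 - 3u^3)/(-20 + u + u^2)

Apply the Euclidean algorithm:
  -3u^4 - 84u^3 - 1029u^2 - 6768u - 17820 = (-3u - 48)(u^3 + 12u^2 - 9u - 220) + (-480u^2 - 7860u - 28380)
  u^3 + 12u^2 - 9u - 220 = (-(1/480)u + 7/768)(-480u^2 - 7860u - 28380) + ((225/64)u + 2475/64)
  -480u^2 - 7860u - 28380 = (-(2048/15)u - 11008/15)((225/64)u + 2475/64) + (0)
Last nonzero remainder: (225/64)u + 2475/64. Dividing through by 225/64 gives the monic gcd u + 11.
Cancel u + 11 from numerator and denominator to get the reduced form.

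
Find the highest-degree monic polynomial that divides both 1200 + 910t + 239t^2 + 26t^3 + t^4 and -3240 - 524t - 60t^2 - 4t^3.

10 + t

Repeated division with remainder:
  t^4 + 26t^3 + 239t^2 + 910t + 1200 = (-(1/4)t - 11/4)(-4t^3 - 60t^2 - 524t - 3240) + (-57t^2 - 1341t - 7710)
  -4t^3 - 60t^2 - 524t - 3240 = ((4/57)t - 216/361)(-57t^2 - 1341t - 7710) + (-(283500/361)t - 2835000/361)
  -57t^2 - 1341t - 7710 = ((6859/94500)t + 92777/94500)(-(283500/361)t - 2835000/361) + (0)
Last nonzero remainder: -(283500/361)t - 2835000/361. Dividing through by -283500/361 gives the monic gcd t + 10.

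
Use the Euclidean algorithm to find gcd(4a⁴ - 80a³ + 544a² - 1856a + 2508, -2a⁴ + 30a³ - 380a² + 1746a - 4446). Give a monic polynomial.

a² - 6a + 19

Apply the Euclidean algorithm:
  4a⁴ - 80a³ + 544a² - 1856a + 2508 = (-2)(-2a⁴ + 30a³ - 380a² + 1746a - 4446) + (-20a³ - 216a² + 1636a - 6384)
  -2a⁴ + 30a³ - 380a² + 1746a - 4446 = ((1/10)a - 129/50)(-20a³ - 216a² + 1636a - 6384) + (-(27522/25)a² + (165132/25)a - 522918/25)
  -20a³ - 216a² + 1636a - 6384 = ((250/13761)a + 1400/4587)(-(27522/25)a² + (165132/25)a - 522918/25) + (0)
Last nonzero remainder: -(27522/25)a² + (165132/25)a - 522918/25. Dividing through by -27522/25 gives the monic gcd a² - 6a + 19.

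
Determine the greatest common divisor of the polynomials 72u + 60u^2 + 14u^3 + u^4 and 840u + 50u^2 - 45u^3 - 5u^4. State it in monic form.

6u + u^2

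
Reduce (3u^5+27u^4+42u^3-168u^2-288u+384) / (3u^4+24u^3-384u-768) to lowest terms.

Repeated division with remainder:
  3u^5+27u^4+42u^3-168u^2-288u+384 = (u+1)(3u^4+24u^3-384u-768) + (18u^3+216u^2+864u+1152)
  3u^4+24u^3-384u-768 = ((1/6)u-2/3)(18u^3+216u^2+864u+1152) + (0)
Last nonzero remainder: 18u^3+216u^2+864u+1152. Dividing through by 18 gives the monic gcd u^3+12u^2+48u+64.
Cancel u^3+12u^2+48u+64 from numerator and denominator to get the reduced form.

(u^2-3u+2)/(u-4)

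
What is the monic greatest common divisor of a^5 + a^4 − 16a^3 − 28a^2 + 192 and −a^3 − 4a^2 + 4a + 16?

Repeated division with remainder:
  a^5 + a^4 − 16a^3 − 28a^2 + 192 = (−a^2 + 3a)(−a^3 − 4a^2 + 4a + 16) + (−24a^2 − 48a + 192)
  −a^3 − 4a^2 + 4a + 16 = ((1/24)a + 1/12)(−24a^2 − 48a + 192) + (0)
Last nonzero remainder: −24a^2 − 48a + 192. Dividing through by −24 gives the monic gcd a^2 + 2a − 8.

a^2 + 2a − 8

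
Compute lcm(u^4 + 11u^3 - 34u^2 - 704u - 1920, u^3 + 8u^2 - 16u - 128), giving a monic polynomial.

u^6 + 11u^5 - 50u^4 - 880u^3 - 1376u^2 + 11264u + 30720

Repeated division with remainder:
  u^4 + 11u^3 - 34u^2 - 704u - 1920 = (u + 3)(u^3 + 8u^2 - 16u - 128) + (-42u^2 - 528u - 1536)
  u^3 + 8u^2 - 16u - 128 = (-(1/42)u + 16/147)(-42u^2 - 528u - 1536) + ((240/49)u + 1920/49)
  -42u^2 - 528u - 1536 = (-(343/40)u - 196/5)((240/49)u + 1920/49) + (0)
Last nonzero remainder: (240/49)u + 1920/49. Dividing through by 240/49 gives the monic gcd u + 8.
Then lcm(f, g) = f·g / gcd(f, g); expanding and making the result monic gives the answer.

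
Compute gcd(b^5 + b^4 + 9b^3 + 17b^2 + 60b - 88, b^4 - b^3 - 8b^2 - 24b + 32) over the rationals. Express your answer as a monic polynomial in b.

b^3 + 3b^2 + 4b - 8

Euclidean algorithm in ℚ[b]:
  b^5 + b^4 + 9b^3 + 17b^2 + 60b - 88 = (b + 2)(b^4 - b^3 - 8b^2 - 24b + 32) + (19b^3 + 57b^2 + 76b - 152)
  b^4 - b^3 - 8b^2 - 24b + 32 = ((1/19)b - 4/19)(19b^3 + 57b^2 + 76b - 152) + (0)
Last nonzero remainder: 19b^3 + 57b^2 + 76b - 152. Dividing through by 19 gives the monic gcd b^3 + 3b^2 + 4b - 8.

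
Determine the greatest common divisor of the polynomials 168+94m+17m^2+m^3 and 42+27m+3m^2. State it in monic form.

By polynomial division,
  m^3+17m^2+94m+168 = ((1/3)m+8/3)(3m^2+27m+42) + (8m+56)
  3m^2+27m+42 = ((3/8)m+3/4)(8m+56) + (0)
Last nonzero remainder: 8m+56. Dividing through by 8 gives the monic gcd m+7.

7+m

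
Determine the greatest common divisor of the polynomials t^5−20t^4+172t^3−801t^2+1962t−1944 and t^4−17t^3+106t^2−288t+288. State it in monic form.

t^3−13t^2+54t−72

By polynomial division,
  t^5−20t^4+172t^3−801t^2+1962t−1944 = (t−3)(t^4−17t^3+106t^2−288t+288) + (15t^3−195t^2+810t−1080)
  t^4−17t^3+106t^2−288t+288 = ((1/15)t−4/15)(15t^3−195t^2+810t−1080) + (0)
Last nonzero remainder: 15t^3−195t^2+810t−1080. Dividing through by 15 gives the monic gcd t^3−13t^2+54t−72.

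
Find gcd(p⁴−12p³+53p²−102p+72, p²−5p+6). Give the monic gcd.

p²−5p+6

Repeated division with remainder:
  p⁴−12p³+53p²−102p+72 = (p²−7p+12)(p²−5p+6) + (0)
The last nonzero remainder p²−5p+6 is already monic.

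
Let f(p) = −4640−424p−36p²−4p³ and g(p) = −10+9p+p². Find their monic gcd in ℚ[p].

Repeated division with remainder:
  −4p³−36p²−424p−4640 = (−4p)(p²+9p−10) + (−464p−4640)
  p²+9p−10 = (−(1/464)p+1/464)(−464p−4640) + (0)
Last nonzero remainder: −464p−4640. Dividing through by −464 gives the monic gcd p+10.

10+p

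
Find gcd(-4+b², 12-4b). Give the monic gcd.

1

Euclidean algorithm in ℚ[b]:
  b²-4 = (-(1/4)b-3/4)(-4b+12) + (5)
  -4b+12 = (-(4/5)b+12/5)(5) + (0)
The last nonzero remainder is the constant 5, so the polynomials are coprime and gcd = 1.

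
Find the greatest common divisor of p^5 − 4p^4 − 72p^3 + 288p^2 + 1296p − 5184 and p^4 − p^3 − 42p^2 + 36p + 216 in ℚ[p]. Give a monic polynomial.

p^2 − 36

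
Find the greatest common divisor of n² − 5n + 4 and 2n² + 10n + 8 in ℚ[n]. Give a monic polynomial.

1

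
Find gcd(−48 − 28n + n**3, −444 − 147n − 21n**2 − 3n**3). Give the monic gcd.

Euclidean algorithm in ℚ[n]:
  n**3 − 28n − 48 = (−1/3)(−3n**3 − 21n**2 − 147n − 444) + (−7n**2 − 77n − 196)
  −3n**3 − 21n**2 − 147n − 444 = ((3/7)n − 12/7)(−7n**2 − 77n − 196) + (−195n − 780)
  −7n**2 − 77n − 196 = ((7/195)n + 49/195)(−195n − 780) + (0)
Last nonzero remainder: −195n − 780. Dividing through by −195 gives the monic gcd n + 4.

4 + n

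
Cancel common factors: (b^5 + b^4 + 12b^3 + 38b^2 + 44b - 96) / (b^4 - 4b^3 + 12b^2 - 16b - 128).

Euclidean algorithm in ℚ[b]:
  b^5 + b^4 + 12b^3 + 38b^2 + 44b - 96 = (b + 5)(b^4 - 4b^3 + 12b^2 - 16b - 128) + (20b^3 - 6b^2 + 252b + 544)
  b^4 - 4b^3 + 12b^2 - 16b - 128 = ((1/20)b - 37/200)(20b^3 - 6b^2 + 252b + 544) + (-(171/100)b^2 + (171/50)b - 684/25)
  20b^3 - 6b^2 + 252b + 544 = (-(2000/171)b - 3400/171)(-(171/100)b^2 + (171/50)b - 684/25) + (0)
Last nonzero remainder: -(171/100)b^2 + (171/50)b - 684/25. Dividing through by -171/100 gives the monic gcd b^2 - 2b + 16.
Cancel b^2 - 2b + 16 from numerator and denominator to get the reduced form.

(b^3 + 3b^2 + 2b - 6)/(b^2 - 2b - 8)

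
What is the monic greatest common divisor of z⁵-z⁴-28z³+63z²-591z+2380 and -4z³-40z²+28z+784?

z²+3z-28

Repeated division with remainder:
  z⁵-z⁴-28z³+63z²-591z+2380 = (-(1/4)z²+(11/4)z-89/4)(-4z³-40z²+28z+784) + (-708z²-2124z+19824)
  -4z³-40z²+28z+784 = ((1/177)z+7/177)(-708z²-2124z+19824) + (0)
Last nonzero remainder: -708z²-2124z+19824. Dividing through by -708 gives the monic gcd z²+3z-28.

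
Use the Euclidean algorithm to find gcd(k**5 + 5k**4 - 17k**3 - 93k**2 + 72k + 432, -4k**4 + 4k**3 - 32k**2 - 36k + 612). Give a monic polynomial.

k**2 - 9

By polynomial division,
  k**5 + 5k**4 - 17k**3 - 93k**2 + 72k + 432 = (-(1/4)k - 3/2)(-4k**4 + 4k**3 - 32k**2 - 36k + 612) + (-19k**3 - 150k**2 + 171k + 1350)
  -4k**4 + 4k**3 - 32k**2 - 36k + 612 = ((4/19)k - 676/361)(-19k**3 - 150k**2 + 171k + 1350) + (-(125948/361)k**2 + 1133532/361)
  -19k**3 - 150k**2 + 171k + 1350 = ((6859/125948)k + 27075/62974)(-(125948/361)k**2 + 1133532/361) + (0)
Last nonzero remainder: -(125948/361)k**2 + 1133532/361. Dividing through by -125948/361 gives the monic gcd k**2 - 9.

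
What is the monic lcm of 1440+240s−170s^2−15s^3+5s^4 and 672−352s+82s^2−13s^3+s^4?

Apply the Euclidean algorithm:
  5s^4−15s^3−170s^2+240s+1440 = (5)(s^4−13s^3+82s^2−352s+672) + (50s^3−580s^2+2000s−1920)
  s^4−13s^3+82s^2−352s+672 = ((1/50)s−7/250)(50s^3−580s^2+2000s−1920) + ((644/25)s^2−(1288/5)s+15456/25)
  50s^3−580s^2+2000s−1920 = ((625/322)s−500/161)((644/25)s^2−(1288/5)s+15456/25) + (0)
Last nonzero remainder: (644/25)s^2−(1288/5)s+15456/25. Dividing through by 644/25 gives the monic gcd s^2−10s+24.
Then lcm(f, g) = f·g / gcd(f, g); expanding and making the result monic gives the answer.

8064+480s−808s^2+66s^3+3s^4−6s^5+s^6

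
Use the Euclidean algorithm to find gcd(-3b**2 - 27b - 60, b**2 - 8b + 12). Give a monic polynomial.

1

By polynomial division,
  -3b**2 - 27b - 60 = (-3)(b**2 - 8b + 12) + (-51b - 24)
  b**2 - 8b + 12 = (-(1/51)b + 48/289)(-51b - 24) + (4620/289)
  -51b - 24 = (-(4913/1540)b - 578/385)(4620/289) + (0)
The last nonzero remainder is the constant 4620/289, so the polynomials are coprime and gcd = 1.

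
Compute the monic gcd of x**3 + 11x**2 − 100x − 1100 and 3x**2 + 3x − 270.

Repeated division with remainder:
  x**3 + 11x**2 − 100x − 1100 = ((1/3)x + 10/3)(3x**2 + 3x − 270) + (−20x − 200)
  3x**2 + 3x − 270 = (−(3/20)x + 27/20)(−20x − 200) + (0)
Last nonzero remainder: −20x − 200. Dividing through by −20 gives the monic gcd x + 10.

x + 10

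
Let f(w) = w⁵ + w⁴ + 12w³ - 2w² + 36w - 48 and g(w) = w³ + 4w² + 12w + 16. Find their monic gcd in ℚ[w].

Repeated division with remainder:
  w⁵ + w⁴ + 12w³ - 2w² + 36w - 48 = (w² - 3w + 12)(w³ + 4w² + 12w + 16) + (-30w² - 60w - 240)
  w³ + 4w² + 12w + 16 = (-(1/30)w - 1/15)(-30w² - 60w - 240) + (0)
Last nonzero remainder: -30w² - 60w - 240. Dividing through by -30 gives the monic gcd w² + 2w + 8.

w² + 2w + 8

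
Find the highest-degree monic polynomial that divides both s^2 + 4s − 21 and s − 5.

By polynomial division,
  s^2 + 4s − 21 = (s + 9)(s − 5) + (24)
  s − 5 = ((1/24)s − 5/24)(24) + (0)
The last nonzero remainder is the constant 24, so the polynomials are coprime and gcd = 1.

1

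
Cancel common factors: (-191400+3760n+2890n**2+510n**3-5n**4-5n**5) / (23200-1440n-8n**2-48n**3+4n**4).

(-3300+520n+35n**2-5n**3)/(400-80n+4n**2)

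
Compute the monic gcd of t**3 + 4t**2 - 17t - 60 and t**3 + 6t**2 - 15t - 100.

t**2 + t - 20

Euclidean algorithm in ℚ[t]:
  t**3 + 4t**2 - 17t - 60 = (t**3 + 6t**2 - 15t - 100) + (-2t**2 - 2t + 40)
  t**3 + 6t**2 - 15t - 100 = (-(1/2)t - 5/2)(-2t**2 - 2t + 40) + (0)
Last nonzero remainder: -2t**2 - 2t + 40. Dividing through by -2 gives the monic gcd t**2 + t - 20.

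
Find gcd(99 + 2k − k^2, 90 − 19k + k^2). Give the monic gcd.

1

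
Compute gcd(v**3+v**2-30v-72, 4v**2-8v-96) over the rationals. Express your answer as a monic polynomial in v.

v**2-2v-24

Repeated division with remainder:
  v**3+v**2-30v-72 = ((1/4)v+3/4)(4v**2-8v-96) + (0)
Last nonzero remainder: 4v**2-8v-96. Dividing through by 4 gives the monic gcd v**2-2v-24.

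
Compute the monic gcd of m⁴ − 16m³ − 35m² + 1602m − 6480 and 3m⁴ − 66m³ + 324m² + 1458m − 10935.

Repeated division with remainder:
  m⁴ − 16m³ − 35m² + 1602m − 6480 = (1/3)(3m⁴ − 66m³ + 324m² + 1458m − 10935) + (6m³ − 143m² + 1116m − 2835)
  3m⁴ − 66m³ + 324m² + 1458m − 10935 = ((1/2)m + 11/12)(6m³ − 143m² + 1116m − 2835) + (−(1235/12)m² + (3705/2)m − 33345/4)
  6m³ − 143m² + 1116m − 2835 = (−(72/1235)m + 84/247)(−(1235/12)m² + (3705/2)m − 33345/4) + (0)
Last nonzero remainder: −(1235/12)m² + (3705/2)m − 33345/4. Dividing through by −1235/12 gives the monic gcd m² − 18m + 81.

m² − 18m + 81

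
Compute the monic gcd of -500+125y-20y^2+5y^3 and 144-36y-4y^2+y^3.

Euclidean algorithm in ℚ[y]:
  5y^3-20y^2+125y-500 = (5)(y^3-4y^2-36y+144) + (305y-1220)
  y^3-4y^2-36y+144 = ((1/305)y^2-36/305)(305y-1220) + (0)
Last nonzero remainder: 305y-1220. Dividing through by 305 gives the monic gcd y-4.

-4+y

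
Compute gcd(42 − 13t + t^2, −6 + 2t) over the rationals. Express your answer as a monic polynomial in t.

1

By polynomial division,
  t^2 − 13t + 42 = ((1/2)t − 5)(2t − 6) + (12)
  2t − 6 = ((1/6)t − 1/2)(12) + (0)
The last nonzero remainder is the constant 12, so the polynomials are coprime and gcd = 1.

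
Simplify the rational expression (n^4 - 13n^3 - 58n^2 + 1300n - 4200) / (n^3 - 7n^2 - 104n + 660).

(n^2 - 17n + 70)/(n - 11)

By polynomial division,
  n^4 - 13n^3 - 58n^2 + 1300n - 4200 = (n - 6)(n^3 - 7n^2 - 104n + 660) + (4n^2 + 16n - 240)
  n^3 - 7n^2 - 104n + 660 = ((1/4)n - 11/4)(4n^2 + 16n - 240) + (0)
Last nonzero remainder: 4n^2 + 16n - 240. Dividing through by 4 gives the monic gcd n^2 + 4n - 60.
Cancel n^2 + 4n - 60 from numerator and denominator to get the reduced form.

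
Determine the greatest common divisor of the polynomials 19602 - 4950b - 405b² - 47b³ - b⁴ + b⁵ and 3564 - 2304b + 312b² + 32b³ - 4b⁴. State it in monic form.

297 - 93b - 5b² + b³

Repeated division with remainder:
  b⁵ - b⁴ - 47b³ - 405b² - 4950b + 19602 = (-(1/4)b - 7/4)(-4b⁴ + 32b³ + 312b² - 2304b + 3564) + (87b³ - 435b² - 8091b + 25839)
  -4b⁴ + 32b³ + 312b² - 2304b + 3564 = (-(4/87)b + 4/29)(87b³ - 435b² - 8091b + 25839) + (0)
Last nonzero remainder: 87b³ - 435b² - 8091b + 25839. Dividing through by 87 gives the monic gcd b³ - 5b² - 93b + 297.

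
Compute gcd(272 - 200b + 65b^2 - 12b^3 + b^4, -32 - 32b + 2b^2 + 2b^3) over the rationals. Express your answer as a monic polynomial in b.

Apply the Euclidean algorithm:
  b^4 - 12b^3 + 65b^2 - 200b + 272 = ((1/2)b - 13/2)(2b^3 + 2b^2 - 32b - 32) + (94b^2 - 392b + 64)
  2b^3 + 2b^2 - 32b - 32 = ((1/47)b + 243/2209)(94b^2 - 392b + 64) + ((21560/2209)b - 86240/2209)
  94b^2 - 392b + 64 = ((103823/10780)b - 4418/2695)((21560/2209)b - 86240/2209) + (0)
Last nonzero remainder: (21560/2209)b - 86240/2209. Dividing through by 21560/2209 gives the monic gcd b - 4.

-4 + b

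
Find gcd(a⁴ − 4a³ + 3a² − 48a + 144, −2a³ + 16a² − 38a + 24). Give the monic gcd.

a² − 7a + 12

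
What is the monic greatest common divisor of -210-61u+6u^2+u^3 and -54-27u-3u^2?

3+u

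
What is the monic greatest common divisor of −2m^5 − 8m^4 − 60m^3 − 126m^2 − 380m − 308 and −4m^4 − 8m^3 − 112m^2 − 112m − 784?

By polynomial division,
  −2m^5 − 8m^4 − 60m^3 − 126m^2 − 380m − 308 = ((1/2)m + 1)(−4m^4 − 8m^3 − 112m^2 − 112m − 784) + (4m^3 + 42m^2 + 124m + 476)
  −4m^4 − 8m^3 − 112m^2 − 112m − 784 = (−m + 17/2)(4m^3 + 42m^2 + 124m + 476) + (−345m^2 − 690m − 4830)
  4m^3 + 42m^2 + 124m + 476 = (−(4/345)m − 34/345)(−345m^2 − 690m − 4830) + (0)
Last nonzero remainder: −345m^2 − 690m − 4830. Dividing through by −345 gives the monic gcd m^2 + 2m + 14.

m^2 + 2m + 14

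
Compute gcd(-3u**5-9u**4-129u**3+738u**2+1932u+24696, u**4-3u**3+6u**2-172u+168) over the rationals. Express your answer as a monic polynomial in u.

u**3-2u**2+4u-168

By polynomial division,
  -3u**5-9u**4-129u**3+738u**2+1932u+24696 = (-3u-18)(u**4-3u**3+6u**2-172u+168) + (-165u**3+330u**2-660u+27720)
  u**4-3u**3+6u**2-172u+168 = (-(1/165)u+1/165)(-165u**3+330u**2-660u+27720) + (0)
Last nonzero remainder: -165u**3+330u**2-660u+27720. Dividing through by -165 gives the monic gcd u**3-2u**2+4u-168.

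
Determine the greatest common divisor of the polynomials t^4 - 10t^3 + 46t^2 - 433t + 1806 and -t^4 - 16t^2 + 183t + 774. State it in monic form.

t^3 - 3t^2 + 25t - 258

Apply the Euclidean algorithm:
  t^4 - 10t^3 + 46t^2 - 433t + 1806 = (-1)(-t^4 - 16t^2 + 183t + 774) + (-10t^3 + 30t^2 - 250t + 2580)
  -t^4 - 16t^2 + 183t + 774 = ((1/10)t + 3/10)(-10t^3 + 30t^2 - 250t + 2580) + (0)
Last nonzero remainder: -10t^3 + 30t^2 - 250t + 2580. Dividing through by -10 gives the monic gcd t^3 - 3t^2 + 25t - 258.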